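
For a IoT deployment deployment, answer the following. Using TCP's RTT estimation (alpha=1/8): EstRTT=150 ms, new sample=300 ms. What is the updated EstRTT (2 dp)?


Given: EstRTT = 150 ms, SampleRTT = 300 ms, alpha = 1/8
New EstRTT = (1 - alpha) * EstRTT + alpha * SampleRTT
(7/8) * 150 = 131.25
(1/8) * 300 = 37.5
New EstRTT = 131.25 + 37.5 = 168.75 ms -> 168.75 ms (2 dp)

168.75


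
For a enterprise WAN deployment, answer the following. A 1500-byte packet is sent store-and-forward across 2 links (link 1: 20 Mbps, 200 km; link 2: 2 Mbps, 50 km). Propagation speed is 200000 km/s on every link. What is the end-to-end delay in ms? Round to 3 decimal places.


Packet = 1500 bytes = 12000 bits. Store-and-forward: sum (t_trans + t_prop) per link.
Link 1: t_trans = 12000/(20*10^6) s = 0.6000 ms; t_prop = 200/200000 s = 1.0000 ms; subtotal = 1.6000 ms
Link 2: t_trans = 12000/(2*10^6) s = 6.0000 ms; t_prop = 50/200000 s = 0.2500 ms; subtotal = 6.2500 ms
End-to-end = 1.6000 + 6.2500 = 7.8500 ms -> 7.850 ms (3 dp)

7.850


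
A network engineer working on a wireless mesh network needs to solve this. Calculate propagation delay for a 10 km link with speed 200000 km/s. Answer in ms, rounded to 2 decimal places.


Given: distance = 10 km, speed = 200000 km/s
Delay = distance / speed = 10 / 200000 seconds
Delay in ms = 10 * 1000 / 200000
Delay = 0.0500 ms
Rounded to 2 dp = 0.05 ms

0.05


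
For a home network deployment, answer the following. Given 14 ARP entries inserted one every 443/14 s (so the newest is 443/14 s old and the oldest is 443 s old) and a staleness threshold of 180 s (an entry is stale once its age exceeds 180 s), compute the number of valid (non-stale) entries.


Ages are k * 443/14 s for k = 1..14 (spacing = 31.6429 s).
Entry k is valid iff k * 443/14 <= 180 iff k <= 14 * 180 / 443 = 5.6885
n_valid = floor(5.6885) = 5
(n_stale = 14 - 5 = 9)

5


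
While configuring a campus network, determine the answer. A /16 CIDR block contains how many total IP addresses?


Given: CIDR prefix /16
Host bits = 32 - 16 = 16
Total addresses = 2^16 = 65536

65536


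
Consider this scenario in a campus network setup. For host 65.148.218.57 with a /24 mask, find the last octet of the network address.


Given: IP = 65.148.218.57, prefix = /24
Subnet mask = 255.255.255.0
Last octet of IP: 57
Last octet of mask: 0
Network last octet = 57 AND 0 = 0

0


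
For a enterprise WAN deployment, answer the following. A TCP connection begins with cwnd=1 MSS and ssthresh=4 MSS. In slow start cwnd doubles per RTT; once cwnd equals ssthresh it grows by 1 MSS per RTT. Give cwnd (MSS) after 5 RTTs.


RTT 0: cwnd = 1 MSS (initial)
RTT 1: cwnd = 2 MSS (slow start, doubled)
RTT 2: cwnd = 4 MSS (slow start, doubled)
RTT 3: cwnd = 5 MSS (congestion avoidance, +1)
RTT 4: cwnd = 6 MSS (congestion avoidance, +1)
RTT 5: cwnd = 7 MSS (congestion avoidance, +1)

7


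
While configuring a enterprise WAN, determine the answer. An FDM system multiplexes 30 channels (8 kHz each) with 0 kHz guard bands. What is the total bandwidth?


Given: 30 channels, 8 kHz each, guard = 0 kHz
Channel bandwidth = 30 * 8 = 240 kHz
Guard bands = 29 gaps * 0 kHz = 0 kHz
Total = 240 + 0 = 240 kHz

240


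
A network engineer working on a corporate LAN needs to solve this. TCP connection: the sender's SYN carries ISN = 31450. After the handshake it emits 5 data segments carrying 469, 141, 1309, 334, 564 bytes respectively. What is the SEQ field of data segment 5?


The SYN occupies sequence number ISN = 31450, so the first data byte is ISN + 1 = 31451.
SEQ of data segment i = (ISN + 1) + sum of payload sizes of segments 1..i-1.
Segment 1: SEQ = 31451, payload = 469 bytes
Segment 2: SEQ = 31920, payload = 141 bytes
Segment 3: SEQ = 32061, payload = 1309 bytes
Segment 4: SEQ = 33370, payload = 334 bytes
Segment 5: SEQ = 33704, payload = 564 bytes
SEQ of segment 5 = 31451 + 469 + 141 + 1309 + 334 = 33704

33704


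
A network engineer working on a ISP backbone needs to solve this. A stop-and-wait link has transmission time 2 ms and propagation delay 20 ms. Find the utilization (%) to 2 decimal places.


Given: Ttrans = 2 ms, Tprop = 20 ms
RTT = 2 * Tprop = 2 * 20 = 40 ms
U = Ttrans / (Ttrans + RTT)
U = 2 / (2 + 40)
U = 2 / 42 = 0.047619
U% = 4.76%

4.76


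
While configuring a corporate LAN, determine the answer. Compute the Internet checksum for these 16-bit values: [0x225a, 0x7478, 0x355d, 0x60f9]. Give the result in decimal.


Given words: [0x225a, 0x7478, 0x355d, 0x60f9]
Step 1: Sum all words
Raw sum = 8794 + 29816 + 13661 + 24825 = 77096
Step 2: Fold carry: (11560 + 1) = 11561
One's complement = ~11561 & 0xFFFF = 53974

53974


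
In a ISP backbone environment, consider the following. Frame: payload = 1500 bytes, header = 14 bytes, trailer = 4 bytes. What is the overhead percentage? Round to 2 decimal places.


Given: payload = 1500 B, header = 14 B, trailer = 4 B
Overhead bytes = header + trailer = 14 + 4 = 18
Total frame = payload + overhead = 1500 + 18 = 1518
Overhead % = 18 / 1518 * 100 = 1.1858% -> 1.19% (2 dp)

1.19


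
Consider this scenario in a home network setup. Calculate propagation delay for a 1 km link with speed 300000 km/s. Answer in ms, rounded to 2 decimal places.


Given: distance = 1 km, speed = 300000 km/s
Delay = distance / speed = 1 / 300000 seconds
Delay in ms = 1 * 1000 / 300000
Delay = 0.0033 ms
Rounded to 2 dp = 0.00 ms

0.00


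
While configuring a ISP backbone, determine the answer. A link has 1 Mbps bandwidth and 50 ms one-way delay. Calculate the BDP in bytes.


Given: bandwidth = 1 Mbps, delay = 50 ms
BDP in bits = 1 * 10^6 * 50 / 1000
BDP in bits = 50000
BDP in bytes = 50000 / 8 = 6250

6250


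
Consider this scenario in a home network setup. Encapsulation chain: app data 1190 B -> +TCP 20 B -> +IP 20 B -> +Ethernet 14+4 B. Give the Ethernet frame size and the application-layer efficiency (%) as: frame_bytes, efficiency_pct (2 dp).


TCP segment = 1190 + 20 = 1210 B
IP packet = 1210 + 20 = 1230 B
Ethernet frame = 1230 + 14 + 4 = 1248 B
Efficiency = app / frame = 1190 / 1248 = 0.953526 = 95.3526% -> 95.35% (2 dp)

1248, 95.35


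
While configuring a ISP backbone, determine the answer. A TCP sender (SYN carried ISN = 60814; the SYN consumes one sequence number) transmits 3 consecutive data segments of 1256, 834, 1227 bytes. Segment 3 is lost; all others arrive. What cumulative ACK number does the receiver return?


SYN uses sequence number 60814; first data byte = ISN + 1 = 60815.
Segment 1: SEQ = 60815, len = 1256 B, covers [60815, 62070]
Segment 2: SEQ = 62071, len = 834 B, covers [62071, 62904]
Segment 3: SEQ = 62905, len = 1227 B, covers [62905, 64131] [LOST]
In-order data received: bytes [60815, 62904] (segments 1..2).
Segment 3 missing -> gap begins at byte 62905.
Cumulative ACK = next expected in-order byte = 60815 + 1256 + 834 = 62905

62905


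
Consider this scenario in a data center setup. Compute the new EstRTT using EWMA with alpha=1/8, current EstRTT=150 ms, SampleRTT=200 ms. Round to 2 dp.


Given: EstRTT = 150 ms, SampleRTT = 200 ms, alpha = 1/8
New EstRTT = (1 - alpha) * EstRTT + alpha * SampleRTT
(7/8) * 150 = 131.25
(1/8) * 200 = 25
New EstRTT = 131.25 + 25 = 156.25 ms -> 156.25 ms (2 dp)

156.25


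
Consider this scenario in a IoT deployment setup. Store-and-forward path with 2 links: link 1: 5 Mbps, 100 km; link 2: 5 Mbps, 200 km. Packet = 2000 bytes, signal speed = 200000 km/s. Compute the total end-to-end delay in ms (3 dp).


Packet = 2000 bytes = 16000 bits. Store-and-forward: sum (t_trans + t_prop) per link.
Link 1: t_trans = 16000/(5*10^6) s = 3.2000 ms; t_prop = 100/200000 s = 0.5000 ms; subtotal = 3.7000 ms
Link 2: t_trans = 16000/(5*10^6) s = 3.2000 ms; t_prop = 200/200000 s = 1.0000 ms; subtotal = 4.2000 ms
End-to-end = 3.7000 + 4.2000 = 7.9000 ms -> 7.900 ms (3 dp)

7.900


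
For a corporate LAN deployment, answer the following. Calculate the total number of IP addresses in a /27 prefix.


Given: CIDR prefix /27
Host bits = 32 - 27 = 5
Total addresses = 2^5 = 32

32


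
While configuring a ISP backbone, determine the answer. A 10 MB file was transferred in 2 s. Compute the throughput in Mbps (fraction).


Given: file = 10 MB, time = 2 s
File in Mb = 10 * 8 = 80 Mb
Throughput = 80 / 2 Mbps
Throughput = 40 Mbps

40


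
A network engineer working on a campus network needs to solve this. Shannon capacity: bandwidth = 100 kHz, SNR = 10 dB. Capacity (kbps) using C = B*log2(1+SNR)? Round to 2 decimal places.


Given: B = 100 kHz, SNR = 10 dB
SNR linear = 10^(10/10) = 10
1 + SNR = 11
log2(11) = 3.4594316186
C = 100 * 1000 * 3.4594316186 = 345943.1619 bps
C = 345.943162 kbps -> 345.94 kbps (2 dp)

345.94


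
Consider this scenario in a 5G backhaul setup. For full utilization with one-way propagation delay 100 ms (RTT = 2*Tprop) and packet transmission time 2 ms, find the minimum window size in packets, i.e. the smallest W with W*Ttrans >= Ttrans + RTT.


Given: Ttrans = 2 ms, RTT = 200 ms (= 2 * Tprop, Tprop = 100 ms)
Time until first ACK returns = Ttrans + RTT = 2 + 200 = 202 ms
Need W * Ttrans >= Ttrans + RTT  ->  W >= (Ttrans + RTT) / Ttrans
(Ttrans + RTT) / Ttrans = 202 / 2 = 101
W_min = ceil(101) = 101

101


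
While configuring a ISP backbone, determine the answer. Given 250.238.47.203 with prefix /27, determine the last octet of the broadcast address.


Given: IP = 250.238.47.203, prefix = /27
Host bits = 32 - 27 = 5
Network last octet = 203 AND mask = 192
Host part size = 2^5 - 1 = 31
Broadcast last octet = 192 OR 31 = 223

223


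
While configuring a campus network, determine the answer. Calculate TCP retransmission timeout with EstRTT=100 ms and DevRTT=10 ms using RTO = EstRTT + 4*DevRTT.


Given: EstRTT = 100 ms, DevRTT = 10 ms
Timeout = EstRTT + 4 * DevRTT
4 * DevRTT = 4 * 10 = 40
Timeout = 100 + 40 = 140 ms

140


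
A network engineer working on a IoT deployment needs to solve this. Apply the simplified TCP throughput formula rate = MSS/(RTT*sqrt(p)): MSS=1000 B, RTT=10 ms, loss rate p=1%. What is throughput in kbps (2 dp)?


Given: MSS = 1000 bytes, RTT = 10 ms, loss = 1%
RTT in seconds = 10 / 1000 = 0.01
Loss rate = 1% = 0.01
sqrt(loss) = sqrt(0.01) = 0.1
Throughput (bytes/s) = 1000 / (0.01 * 0.1) = 1000000.0000
Throughput (kbps) = 1000000.0000 * 8 / 1000 = 8000.000000 -> 8000.00 kbps (2 dp)

8000.00


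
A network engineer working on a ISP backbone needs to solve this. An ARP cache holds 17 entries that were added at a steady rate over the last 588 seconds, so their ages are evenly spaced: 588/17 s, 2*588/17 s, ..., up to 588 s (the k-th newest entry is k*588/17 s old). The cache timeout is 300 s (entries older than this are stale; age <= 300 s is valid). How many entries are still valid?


Ages are k * 588/17 s for k = 1..17 (spacing = 34.5882 s).
Entry k is valid iff k * 588/17 <= 300 iff k <= 17 * 300 / 588 = 8.6735
n_valid = floor(8.6735) = 8
(n_stale = 17 - 8 = 9)

8


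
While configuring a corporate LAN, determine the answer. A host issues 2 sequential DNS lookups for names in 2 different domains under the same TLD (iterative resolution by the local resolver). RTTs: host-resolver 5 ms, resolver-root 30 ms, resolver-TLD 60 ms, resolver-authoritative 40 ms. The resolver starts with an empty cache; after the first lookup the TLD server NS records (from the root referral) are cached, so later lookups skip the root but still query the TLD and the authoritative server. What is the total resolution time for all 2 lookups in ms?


Lookup 1 (cold cache): local + root + TLD + auth = 5 + 30 + 60 + 40 = 135 ms
Lookups 2..2 (TLD NS cached -> skip root; new domain -> still ask TLD and auth): local + TLD + auth = 5 + 60 + 40 = 105 ms each
Remaining 1 lookups: 1 * 105 = 105 ms
Total = 135 + 105 = 240 ms

240


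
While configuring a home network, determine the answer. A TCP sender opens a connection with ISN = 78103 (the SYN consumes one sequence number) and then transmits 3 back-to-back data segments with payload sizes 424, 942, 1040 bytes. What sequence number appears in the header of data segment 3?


The SYN occupies sequence number ISN = 78103, so the first data byte is ISN + 1 = 78104.
SEQ of data segment i = (ISN + 1) + sum of payload sizes of segments 1..i-1.
Segment 1: SEQ = 78104, payload = 424 bytes
Segment 2: SEQ = 78528, payload = 942 bytes
Segment 3: SEQ = 79470, payload = 1040 bytes
SEQ of segment 3 = 78104 + 424 + 942 = 79470

79470


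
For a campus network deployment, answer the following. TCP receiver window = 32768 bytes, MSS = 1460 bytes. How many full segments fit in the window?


Given: RWND = 32768 bytes, MSS = 1460 bytes
Full segments = floor(RWND / MSS)
Full segments = floor(32768 / 1460)
Full segments = floor(22.4438) = 22

22


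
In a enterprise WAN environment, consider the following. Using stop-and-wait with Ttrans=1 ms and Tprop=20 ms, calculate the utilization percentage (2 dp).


Given: Ttrans = 1 ms, Tprop = 20 ms
RTT = 2 * Tprop = 2 * 20 = 40 ms
U = Ttrans / (Ttrans + RTT)
U = 1 / (1 + 40)
U = 1 / 41 = 0.02439
U% = 2.44%

2.44


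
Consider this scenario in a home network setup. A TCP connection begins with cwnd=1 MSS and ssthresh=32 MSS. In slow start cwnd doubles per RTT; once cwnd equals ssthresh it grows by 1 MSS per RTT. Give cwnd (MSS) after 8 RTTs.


RTT 0: cwnd = 1 MSS (initial)
RTT 1: cwnd = 2 MSS (slow start, doubled)
RTT 2: cwnd = 4 MSS (slow start, doubled)
RTT 3: cwnd = 8 MSS (slow start, doubled)
RTT 4: cwnd = 16 MSS (slow start, doubled)
RTT 5: cwnd = 32 MSS (slow start, doubled)
RTT 6: cwnd = 33 MSS (congestion avoidance, +1)
RTT 7: cwnd = 34 MSS (congestion avoidance, +1)
RTT 8: cwnd = 35 MSS (congestion avoidance, +1)

35


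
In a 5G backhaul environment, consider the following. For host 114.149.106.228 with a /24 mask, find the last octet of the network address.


Given: IP = 114.149.106.228, prefix = /24
Subnet mask = 255.255.255.0
Last octet of IP: 228
Last octet of mask: 0
Network last octet = 228 AND 0 = 0

0


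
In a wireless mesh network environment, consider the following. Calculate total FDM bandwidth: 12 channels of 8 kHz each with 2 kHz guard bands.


Given: 12 channels, 8 kHz each, guard = 2 kHz
Channel bandwidth = 12 * 8 = 96 kHz
Guard bands = 11 gaps * 2 kHz = 22 kHz
Total = 96 + 22 = 118 kHz

118


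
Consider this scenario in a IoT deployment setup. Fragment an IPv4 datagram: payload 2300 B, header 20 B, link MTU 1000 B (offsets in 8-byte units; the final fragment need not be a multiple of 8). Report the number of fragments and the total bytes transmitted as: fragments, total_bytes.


Max data per non-final fragment = floor((MTU - header)/8)*8 = floor((1000 - 20)/8)*8 = floor(980/8)*8 = 976 B
Final fragment needs no 8-byte alignment: it can carry up to MTU - header = 980 B
Non-final fragments needed = ceil((payload - 980) / 976) = ceil(1320/976) = ceil(1.3525) = 2
Number of fragments = 2 + 1 = 3
Fragment sizes (data): 2 * 976 B + 348 B (last, 348 <= 980 OK)
Total bytes sent = payload + n_frags * header = 2300 + 3*20 = 2300 + 60 = 2360 B

3, 2360


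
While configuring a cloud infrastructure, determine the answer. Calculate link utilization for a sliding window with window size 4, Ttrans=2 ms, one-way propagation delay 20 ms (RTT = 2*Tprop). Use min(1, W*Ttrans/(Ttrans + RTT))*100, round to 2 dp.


Given: W = 4, Ttrans = 2 ms, RTT = 40 ms (= 2 * Tprop, Tprop = 20 ms)
Cycle time = Ttrans + RTT = 2 + 40 = 42 ms (first packet sent until its ACK returns)
W * Ttrans = 4 * 2 = 8 ms of sending per cycle
W * Ttrans / (Ttrans + RTT) = 8 / 42 = 0.190476
U = min(1, 0.190476) = 0.190476
U% = 19.05%

19.05


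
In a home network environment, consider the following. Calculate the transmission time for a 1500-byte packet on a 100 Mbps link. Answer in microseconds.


Given: packet = 1500 bytes, bandwidth = 100 Mbps
Packet in bits = 1500 * 8 = 12000 bits
Bandwidth = 100 * 10^6 = 100000000 bps
Time = 12000 / 100000000 seconds
Time in us = 12000 * 10^6 / 100000000 = 120

120


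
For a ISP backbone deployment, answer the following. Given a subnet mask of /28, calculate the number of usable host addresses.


Given: subnet mask /28
Host bits = 32 - 28 = 4
Total addresses = 2^4 = 16
Usable hosts = 16 - 2 (network + broadcast) = 14

14


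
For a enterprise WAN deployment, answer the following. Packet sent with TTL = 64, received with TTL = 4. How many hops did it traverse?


Given: initial TTL = 64, received TTL = 4
Hops = initial TTL - received TTL
Hops = 64 - 4 = 60

60


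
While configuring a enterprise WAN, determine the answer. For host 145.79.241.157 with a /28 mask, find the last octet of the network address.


Given: IP = 145.79.241.157, prefix = /28
Subnet mask = 255.255.255.240
Last octet of IP: 157
Last octet of mask: 240
Network last octet = 157 AND 240 = 144

144


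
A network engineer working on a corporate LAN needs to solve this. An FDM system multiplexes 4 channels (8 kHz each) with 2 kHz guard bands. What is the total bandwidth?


Given: 4 channels, 8 kHz each, guard = 2 kHz
Channel bandwidth = 4 * 8 = 32 kHz
Guard bands = 3 gaps * 2 kHz = 6 kHz
Total = 32 + 6 = 38 kHz

38


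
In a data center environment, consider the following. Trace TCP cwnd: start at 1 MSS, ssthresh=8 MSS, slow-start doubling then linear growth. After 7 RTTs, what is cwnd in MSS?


RTT 0: cwnd = 1 MSS (initial)
RTT 1: cwnd = 2 MSS (slow start, doubled)
RTT 2: cwnd = 4 MSS (slow start, doubled)
RTT 3: cwnd = 8 MSS (slow start, doubled)
RTT 4: cwnd = 9 MSS (congestion avoidance, +1)
RTT 5: cwnd = 10 MSS (congestion avoidance, +1)
RTT 6: cwnd = 11 MSS (congestion avoidance, +1)
RTT 7: cwnd = 12 MSS (congestion avoidance, +1)

12


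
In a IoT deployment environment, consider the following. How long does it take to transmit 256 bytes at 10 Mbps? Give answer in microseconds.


Given: packet = 256 bytes, bandwidth = 10 Mbps
Packet in bits = 256 * 8 = 2048 bits
Bandwidth = 10 * 10^6 = 10000000 bps
Time = 2048 / 10000000 seconds
Time in us = 2048 * 10^6 / 10000000 = 204.8

204.8


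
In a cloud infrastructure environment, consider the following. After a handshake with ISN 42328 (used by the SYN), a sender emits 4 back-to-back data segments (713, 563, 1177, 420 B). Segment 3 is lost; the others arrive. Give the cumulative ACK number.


SYN uses sequence number 42328; first data byte = ISN + 1 = 42329.
Segment 1: SEQ = 42329, len = 713 B, covers [42329, 43041]
Segment 2: SEQ = 43042, len = 563 B, covers [43042, 43604]
Segment 3: SEQ = 43605, len = 1177 B, covers [43605, 44781] [LOST]
Segment 4: SEQ = 44782, len = 420 B, covers [44782, 45201]
In-order data received: bytes [42329, 43604] (segments 1..2).
Segment 3 missing -> gap begins at byte 43605; later segments buffered out of order.
Cumulative ACK = next expected in-order byte = 42329 + 713 + 563 = 43605

43605


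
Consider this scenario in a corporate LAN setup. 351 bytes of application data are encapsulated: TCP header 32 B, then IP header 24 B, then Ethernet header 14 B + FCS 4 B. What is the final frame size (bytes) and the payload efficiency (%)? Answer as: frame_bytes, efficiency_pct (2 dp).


TCP segment = 351 + 32 = 383 B
IP packet = 383 + 24 = 407 B
Ethernet frame = 407 + 14 + 4 = 425 B
Efficiency = app / frame = 351 / 425 = 0.825882 = 82.5882% -> 82.59% (2 dp)

425, 82.59


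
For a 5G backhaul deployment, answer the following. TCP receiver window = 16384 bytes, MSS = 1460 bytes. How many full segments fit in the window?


Given: RWND = 16384 bytes, MSS = 1460 bytes
Full segments = floor(RWND / MSS)
Full segments = floor(16384 / 1460)
Full segments = floor(11.2219) = 11

11


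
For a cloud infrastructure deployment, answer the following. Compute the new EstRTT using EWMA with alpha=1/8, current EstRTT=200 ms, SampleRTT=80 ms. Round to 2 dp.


Given: EstRTT = 200 ms, SampleRTT = 80 ms, alpha = 1/8
New EstRTT = (1 - alpha) * EstRTT + alpha * SampleRTT
(7/8) * 200 = 175
(1/8) * 80 = 10
New EstRTT = 175 + 10 = 185 ms -> 185.00 ms (2 dp)

185.00


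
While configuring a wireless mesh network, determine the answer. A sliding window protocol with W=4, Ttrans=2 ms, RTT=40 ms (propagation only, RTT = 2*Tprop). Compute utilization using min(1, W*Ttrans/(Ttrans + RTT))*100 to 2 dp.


Given: W = 4, Ttrans = 2 ms, RTT = 40 ms (= 2 * Tprop, Tprop = 20 ms)
Cycle time = Ttrans + RTT = 2 + 40 = 42 ms (first packet sent until its ACK returns)
W * Ttrans = 4 * 2 = 8 ms of sending per cycle
W * Ttrans / (Ttrans + RTT) = 8 / 42 = 0.190476
U = min(1, 0.190476) = 0.190476
U% = 19.05%

19.05


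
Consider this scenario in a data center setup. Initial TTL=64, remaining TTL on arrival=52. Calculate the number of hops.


Given: initial TTL = 64, received TTL = 52
Hops = initial TTL - received TTL
Hops = 64 - 52 = 12

12


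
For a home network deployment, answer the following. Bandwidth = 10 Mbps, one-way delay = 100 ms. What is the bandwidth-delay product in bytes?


Given: bandwidth = 10 Mbps, delay = 100 ms
BDP in bits = 10 * 10^6 * 100 / 1000
BDP in bits = 1000000
BDP in bytes = 1000000 / 8 = 125000

125000


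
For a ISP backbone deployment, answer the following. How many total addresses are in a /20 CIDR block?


Given: CIDR prefix /20
Host bits = 32 - 20 = 12
Total addresses = 2^12 = 4096

4096


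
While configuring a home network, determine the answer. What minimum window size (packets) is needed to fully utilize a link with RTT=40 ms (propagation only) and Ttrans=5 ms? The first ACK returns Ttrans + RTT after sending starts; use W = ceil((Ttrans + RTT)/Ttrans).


Given: Ttrans = 5 ms, RTT = 40 ms (= 2 * Tprop, Tprop = 20 ms)
Time until first ACK returns = Ttrans + RTT = 5 + 40 = 45 ms
Need W * Ttrans >= Ttrans + RTT  ->  W >= (Ttrans + RTT) / Ttrans
(Ttrans + RTT) / Ttrans = 45 / 5 = 9
W_min = ceil(9) = 9

9


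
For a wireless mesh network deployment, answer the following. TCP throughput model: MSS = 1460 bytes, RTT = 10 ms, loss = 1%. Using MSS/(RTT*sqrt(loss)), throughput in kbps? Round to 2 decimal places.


Given: MSS = 1460 bytes, RTT = 10 ms, loss = 1%
RTT in seconds = 10 / 1000 = 0.01
Loss rate = 1% = 0.01
sqrt(loss) = sqrt(0.01) = 0.1
Throughput (bytes/s) = 1460 / (0.01 * 0.1) = 1460000.0000
Throughput (kbps) = 1460000.0000 * 8 / 1000 = 11680.000000 -> 11680.00 kbps (2 dp)

11680.00


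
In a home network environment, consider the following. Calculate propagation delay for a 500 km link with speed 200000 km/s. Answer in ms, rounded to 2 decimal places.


Given: distance = 500 km, speed = 200000 km/s
Delay = distance / speed = 500 / 200000 seconds
Delay in ms = 500 * 1000 / 200000
Delay = 2.5000 ms
Rounded to 2 dp = 2.50 ms

2.50


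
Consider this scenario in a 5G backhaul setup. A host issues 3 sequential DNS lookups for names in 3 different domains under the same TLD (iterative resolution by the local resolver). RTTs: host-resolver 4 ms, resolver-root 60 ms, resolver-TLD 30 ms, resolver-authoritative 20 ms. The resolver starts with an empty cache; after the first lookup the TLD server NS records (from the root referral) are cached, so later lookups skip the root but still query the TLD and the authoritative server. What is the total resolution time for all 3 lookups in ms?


Lookup 1 (cold cache): local + root + TLD + auth = 4 + 60 + 30 + 20 = 114 ms
Lookups 2..3 (TLD NS cached -> skip root; new domain -> still ask TLD and auth): local + TLD + auth = 4 + 30 + 20 = 54 ms each
Remaining 2 lookups: 2 * 54 = 108 ms
Total = 114 + 108 = 222 ms

222


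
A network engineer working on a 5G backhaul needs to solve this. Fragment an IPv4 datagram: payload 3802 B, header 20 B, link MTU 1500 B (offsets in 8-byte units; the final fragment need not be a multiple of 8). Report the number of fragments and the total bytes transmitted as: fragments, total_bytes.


Max data per non-final fragment = floor((MTU - header)/8)*8 = floor((1500 - 20)/8)*8 = floor(1480/8)*8 = 1480 B
Final fragment needs no 8-byte alignment: it can carry up to MTU - header = 1480 B
Non-final fragments needed = ceil((payload - 1480) / 1480) = ceil(2322/1480) = ceil(1.5689) = 2
Number of fragments = 2 + 1 = 3
Fragment sizes (data): 2 * 1480 B + 842 B (last, 842 <= 1480 OK)
Total bytes sent = payload + n_frags * header = 3802 + 3*20 = 3802 + 60 = 3862 B

3, 3862


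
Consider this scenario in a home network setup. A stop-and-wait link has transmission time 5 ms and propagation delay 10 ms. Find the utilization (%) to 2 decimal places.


Given: Ttrans = 5 ms, Tprop = 10 ms
RTT = 2 * Tprop = 2 * 10 = 20 ms
U = Ttrans / (Ttrans + RTT)
U = 5 / (5 + 20)
U = 5 / 25 = 0.2
U% = 20.00%

20.00


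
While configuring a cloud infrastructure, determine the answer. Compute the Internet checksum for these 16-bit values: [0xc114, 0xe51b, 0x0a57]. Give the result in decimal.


Given words: [0xc114, 0xe51b, 0x0a57]
Step 1: Sum all words
Raw sum = 49428 + 58651 + 2647 = 110726
Step 2: Fold carry: (45190 + 1) = 45191
One's complement = ~45191 & 0xFFFF = 20344

20344


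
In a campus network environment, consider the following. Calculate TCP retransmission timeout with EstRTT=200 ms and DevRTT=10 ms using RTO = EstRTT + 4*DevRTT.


Given: EstRTT = 200 ms, DevRTT = 10 ms
Timeout = EstRTT + 4 * DevRTT
4 * DevRTT = 4 * 10 = 40
Timeout = 200 + 40 = 240 ms

240


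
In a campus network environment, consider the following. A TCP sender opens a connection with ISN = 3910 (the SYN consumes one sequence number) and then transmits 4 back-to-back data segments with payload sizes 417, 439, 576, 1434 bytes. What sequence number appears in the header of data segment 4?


The SYN occupies sequence number ISN = 3910, so the first data byte is ISN + 1 = 3911.
SEQ of data segment i = (ISN + 1) + sum of payload sizes of segments 1..i-1.
Segment 1: SEQ = 3911, payload = 417 bytes
Segment 2: SEQ = 4328, payload = 439 bytes
Segment 3: SEQ = 4767, payload = 576 bytes
Segment 4: SEQ = 5343, payload = 1434 bytes
SEQ of segment 4 = 3911 + 417 + 439 + 576 = 5343

5343


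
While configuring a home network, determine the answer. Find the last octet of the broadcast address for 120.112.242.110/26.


Given: IP = 120.112.242.110, prefix = /26
Host bits = 32 - 26 = 6
Network last octet = 110 AND mask = 64
Host part size = 2^6 - 1 = 63
Broadcast last octet = 64 OR 63 = 127

127


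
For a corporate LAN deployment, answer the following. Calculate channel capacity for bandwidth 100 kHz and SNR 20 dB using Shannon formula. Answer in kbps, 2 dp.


Given: B = 100 kHz, SNR = 20 dB
SNR linear = 10^(20/10) = 100
1 + SNR = 101
log2(101) = 6.6582114828
C = 100 * 1000 * 6.6582114828 = 665821.1483 bps
C = 665.821148 kbps -> 665.82 kbps (2 dp)

665.82


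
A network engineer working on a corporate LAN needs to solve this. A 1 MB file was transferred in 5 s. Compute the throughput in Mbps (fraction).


Given: file = 1 MB, time = 5 s
File in Mb = 1 * 8 = 8 Mb
Throughput = 8 / 5 Mbps
Throughput = 8/5 Mbps

8/5


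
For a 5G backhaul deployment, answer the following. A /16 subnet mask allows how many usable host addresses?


Given: subnet mask /16
Host bits = 32 - 16 = 16
Total addresses = 2^16 = 65536
Usable hosts = 65536 - 2 (network + broadcast) = 65534

65534


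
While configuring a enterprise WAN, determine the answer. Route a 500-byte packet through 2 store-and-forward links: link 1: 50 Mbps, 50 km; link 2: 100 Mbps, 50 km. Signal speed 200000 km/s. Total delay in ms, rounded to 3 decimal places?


Packet = 500 bytes = 4000 bits. Store-and-forward: sum (t_trans + t_prop) per link.
Link 1: t_trans = 4000/(50*10^6) s = 0.0800 ms; t_prop = 50/200000 s = 0.2500 ms; subtotal = 0.3300 ms
Link 2: t_trans = 4000/(100*10^6) s = 0.0400 ms; t_prop = 50/200000 s = 0.2500 ms; subtotal = 0.2900 ms
End-to-end = 0.3300 + 0.2900 = 0.6200 ms -> 0.620 ms (3 dp)

0.620


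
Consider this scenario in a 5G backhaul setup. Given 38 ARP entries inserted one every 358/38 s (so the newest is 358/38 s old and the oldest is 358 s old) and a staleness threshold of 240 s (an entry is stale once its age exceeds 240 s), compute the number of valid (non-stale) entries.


Ages are k * 358/38 s for k = 1..38 (spacing = 9.4211 s).
Entry k is valid iff k * 358/38 <= 240 iff k <= 38 * 240 / 358 = 25.4749
n_valid = floor(25.4749) = 25
(n_stale = 38 - 25 = 13)

25


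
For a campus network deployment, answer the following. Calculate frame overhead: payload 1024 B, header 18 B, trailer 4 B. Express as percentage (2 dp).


Given: payload = 1024 B, header = 18 B, trailer = 4 B
Overhead bytes = header + trailer = 18 + 4 = 22
Total frame = payload + overhead = 1024 + 22 = 1046
Overhead % = 22 / 1046 * 100 = 2.1033% -> 2.10% (2 dp)

2.10


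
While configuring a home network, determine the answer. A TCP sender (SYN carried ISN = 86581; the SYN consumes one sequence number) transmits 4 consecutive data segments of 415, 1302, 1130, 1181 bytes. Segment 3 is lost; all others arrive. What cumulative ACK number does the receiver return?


SYN uses sequence number 86581; first data byte = ISN + 1 = 86582.
Segment 1: SEQ = 86582, len = 415 B, covers [86582, 86996]
Segment 2: SEQ = 86997, len = 1302 B, covers [86997, 88298]
Segment 3: SEQ = 88299, len = 1130 B, covers [88299, 89428] [LOST]
Segment 4: SEQ = 89429, len = 1181 B, covers [89429, 90609]
In-order data received: bytes [86582, 88298] (segments 1..2).
Segment 3 missing -> gap begins at byte 88299; later segments buffered out of order.
Cumulative ACK = next expected in-order byte = 86582 + 415 + 1302 = 88299

88299


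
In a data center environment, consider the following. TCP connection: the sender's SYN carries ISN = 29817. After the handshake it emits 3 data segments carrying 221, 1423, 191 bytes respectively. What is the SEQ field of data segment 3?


The SYN occupies sequence number ISN = 29817, so the first data byte is ISN + 1 = 29818.
SEQ of data segment i = (ISN + 1) + sum of payload sizes of segments 1..i-1.
Segment 1: SEQ = 29818, payload = 221 bytes
Segment 2: SEQ = 30039, payload = 1423 bytes
Segment 3: SEQ = 31462, payload = 191 bytes
SEQ of segment 3 = 29818 + 221 + 1423 = 31462

31462


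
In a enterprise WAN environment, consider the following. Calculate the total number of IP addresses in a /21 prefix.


Given: CIDR prefix /21
Host bits = 32 - 21 = 11
Total addresses = 2^11 = 2048

2048


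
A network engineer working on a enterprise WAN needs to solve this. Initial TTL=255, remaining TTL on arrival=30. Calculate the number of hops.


Given: initial TTL = 255, received TTL = 30
Hops = initial TTL - received TTL
Hops = 255 - 30 = 225

225


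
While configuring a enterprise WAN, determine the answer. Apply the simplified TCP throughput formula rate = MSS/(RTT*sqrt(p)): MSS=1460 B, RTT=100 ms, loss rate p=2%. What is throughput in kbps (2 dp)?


Given: MSS = 1460 bytes, RTT = 100 ms, loss = 2%
RTT in seconds = 100 / 1000 = 0.1
Loss rate = 2% = 0.02
sqrt(loss) = sqrt(0.02) = 0.141421356237
Throughput (bytes/s) = 1460 / (0.1 * 0.141421356237) = 103237.5901
Throughput (kbps) = 103237.5901 * 8 / 1000 = 825.900720 -> 825.90 kbps (2 dp)

825.90


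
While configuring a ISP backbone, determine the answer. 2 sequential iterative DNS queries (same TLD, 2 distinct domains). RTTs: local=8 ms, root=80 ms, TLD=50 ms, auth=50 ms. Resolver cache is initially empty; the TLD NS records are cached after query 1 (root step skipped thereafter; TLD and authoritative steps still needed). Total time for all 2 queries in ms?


Lookup 1 (cold cache): local + root + TLD + auth = 8 + 80 + 50 + 50 = 188 ms
Lookups 2..2 (TLD NS cached -> skip root; new domain -> still ask TLD and auth): local + TLD + auth = 8 + 50 + 50 = 108 ms each
Remaining 1 lookups: 1 * 108 = 108 ms
Total = 188 + 108 = 296 ms

296


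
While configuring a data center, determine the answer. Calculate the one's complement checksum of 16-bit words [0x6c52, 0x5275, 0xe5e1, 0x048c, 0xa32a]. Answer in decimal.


Given words: [0x6c52, 0x5275, 0xe5e1, 0x048c, 0xa32a]
Step 1: Sum all words
Raw sum = 27730 + 21109 + 58849 + 1164 + 41770 = 150622
Step 2: Fold carry: (19550 + 2) = 19552
One's complement = ~19552 & 0xFFFF = 45983

45983


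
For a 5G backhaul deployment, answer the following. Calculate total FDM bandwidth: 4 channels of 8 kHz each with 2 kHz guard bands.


Given: 4 channels, 8 kHz each, guard = 2 kHz
Channel bandwidth = 4 * 8 = 32 kHz
Guard bands = 3 gaps * 2 kHz = 6 kHz
Total = 32 + 6 = 38 kHz

38


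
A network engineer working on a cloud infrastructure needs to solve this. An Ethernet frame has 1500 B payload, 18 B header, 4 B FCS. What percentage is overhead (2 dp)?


Given: payload = 1500 B, header = 18 B, trailer = 4 B
Overhead bytes = header + trailer = 18 + 4 = 22
Total frame = payload + overhead = 1500 + 22 = 1522
Overhead % = 22 / 1522 * 100 = 1.4455% -> 1.45% (2 dp)

1.45


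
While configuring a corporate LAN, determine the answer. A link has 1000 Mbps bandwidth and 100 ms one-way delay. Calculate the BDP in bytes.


Given: bandwidth = 1000 Mbps, delay = 100 ms
BDP in bits = 1000 * 10^6 * 100 / 1000
BDP in bits = 100000000
BDP in bytes = 100000000 / 8 = 12500000

12500000


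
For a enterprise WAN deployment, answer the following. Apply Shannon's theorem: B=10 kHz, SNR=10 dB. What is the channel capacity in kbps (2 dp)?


Given: B = 10 kHz, SNR = 10 dB
SNR linear = 10^(10/10) = 10
1 + SNR = 11
log2(11) = 3.4594316186
C = 10 * 1000 * 3.4594316186 = 34594.3162 bps
C = 34.594316 kbps -> 34.59 kbps (2 dp)

34.59


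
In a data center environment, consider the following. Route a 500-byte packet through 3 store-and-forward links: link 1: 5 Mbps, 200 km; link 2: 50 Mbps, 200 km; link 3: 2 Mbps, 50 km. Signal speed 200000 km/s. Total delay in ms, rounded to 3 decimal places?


Packet = 500 bytes = 4000 bits. Store-and-forward: sum (t_trans + t_prop) per link.
Link 1: t_trans = 4000/(5*10^6) s = 0.8000 ms; t_prop = 200/200000 s = 1.0000 ms; subtotal = 1.8000 ms
Link 2: t_trans = 4000/(50*10^6) s = 0.0800 ms; t_prop = 200/200000 s = 1.0000 ms; subtotal = 1.0800 ms
Link 3: t_trans = 4000/(2*10^6) s = 2.0000 ms; t_prop = 50/200000 s = 0.2500 ms; subtotal = 2.2500 ms
End-to-end = 1.8000 + 1.0800 + 2.2500 = 5.1300 ms -> 5.130 ms (3 dp)

5.130


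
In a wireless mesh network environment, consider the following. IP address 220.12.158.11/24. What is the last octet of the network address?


Given: IP = 220.12.158.11, prefix = /24
Subnet mask = 255.255.255.0
Last octet of IP: 11
Last octet of mask: 0
Network last octet = 11 AND 0 = 0

0


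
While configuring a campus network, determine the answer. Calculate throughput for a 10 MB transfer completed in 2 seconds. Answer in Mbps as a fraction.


Given: file = 10 MB, time = 2 s
File in Mb = 10 * 8 = 80 Mb
Throughput = 80 / 2 Mbps
Throughput = 40 Mbps

40


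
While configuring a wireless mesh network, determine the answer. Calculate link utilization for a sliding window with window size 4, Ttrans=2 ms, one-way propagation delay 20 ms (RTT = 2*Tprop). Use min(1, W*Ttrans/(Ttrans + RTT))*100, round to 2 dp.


Given: W = 4, Ttrans = 2 ms, RTT = 40 ms (= 2 * Tprop, Tprop = 20 ms)
Cycle time = Ttrans + RTT = 2 + 40 = 42 ms (first packet sent until its ACK returns)
W * Ttrans = 4 * 2 = 8 ms of sending per cycle
W * Ttrans / (Ttrans + RTT) = 8 / 42 = 0.190476
U = min(1, 0.190476) = 0.190476
U% = 19.05%

19.05


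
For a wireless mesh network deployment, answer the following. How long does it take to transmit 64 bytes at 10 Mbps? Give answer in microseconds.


Given: packet = 64 bytes, bandwidth = 10 Mbps
Packet in bits = 64 * 8 = 512 bits
Bandwidth = 10 * 10^6 = 10000000 bps
Time = 512 / 10000000 seconds
Time in us = 512 * 10^6 / 10000000 = 51.2

51.2


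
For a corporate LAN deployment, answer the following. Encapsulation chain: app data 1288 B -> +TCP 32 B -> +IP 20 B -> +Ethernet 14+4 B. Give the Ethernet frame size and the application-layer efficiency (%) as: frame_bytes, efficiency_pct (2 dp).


TCP segment = 1288 + 32 = 1320 B
IP packet = 1320 + 20 = 1340 B
Ethernet frame = 1340 + 14 + 4 = 1358 B
Efficiency = app / frame = 1288 / 1358 = 0.948454 = 94.8454% -> 94.85% (2 dp)

1358, 94.85


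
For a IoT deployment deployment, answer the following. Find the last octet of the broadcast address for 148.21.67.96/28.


Given: IP = 148.21.67.96, prefix = /28
Host bits = 32 - 28 = 4
Network last octet = 96 AND mask = 96
Host part size = 2^4 - 1 = 15
Broadcast last octet = 96 OR 15 = 111

111


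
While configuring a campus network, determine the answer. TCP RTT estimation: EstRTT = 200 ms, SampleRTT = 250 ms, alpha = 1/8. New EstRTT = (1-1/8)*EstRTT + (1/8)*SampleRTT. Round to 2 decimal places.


Given: EstRTT = 200 ms, SampleRTT = 250 ms, alpha = 1/8
New EstRTT = (1 - alpha) * EstRTT + alpha * SampleRTT
(7/8) * 200 = 175
(1/8) * 250 = 31.25
New EstRTT = 175 + 31.25 = 206.25 ms -> 206.25 ms (2 dp)

206.25


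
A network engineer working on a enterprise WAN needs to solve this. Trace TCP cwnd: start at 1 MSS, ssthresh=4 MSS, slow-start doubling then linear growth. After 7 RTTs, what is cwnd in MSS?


RTT 0: cwnd = 1 MSS (initial)
RTT 1: cwnd = 2 MSS (slow start, doubled)
RTT 2: cwnd = 4 MSS (slow start, doubled)
RTT 3: cwnd = 5 MSS (congestion avoidance, +1)
RTT 4: cwnd = 6 MSS (congestion avoidance, +1)
RTT 5: cwnd = 7 MSS (congestion avoidance, +1)
RTT 6: cwnd = 8 MSS (congestion avoidance, +1)
RTT 7: cwnd = 9 MSS (congestion avoidance, +1)

9


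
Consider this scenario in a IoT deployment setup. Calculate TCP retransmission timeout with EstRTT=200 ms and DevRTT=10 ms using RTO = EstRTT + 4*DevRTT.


Given: EstRTT = 200 ms, DevRTT = 10 ms
Timeout = EstRTT + 4 * DevRTT
4 * DevRTT = 4 * 10 = 40
Timeout = 200 + 40 = 240 ms

240


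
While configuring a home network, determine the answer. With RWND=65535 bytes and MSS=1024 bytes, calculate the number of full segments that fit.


Given: RWND = 65535 bytes, MSS = 1024 bytes
Full segments = floor(RWND / MSS)
Full segments = floor(65535 / 1024)
Full segments = floor(63.999) = 63

63


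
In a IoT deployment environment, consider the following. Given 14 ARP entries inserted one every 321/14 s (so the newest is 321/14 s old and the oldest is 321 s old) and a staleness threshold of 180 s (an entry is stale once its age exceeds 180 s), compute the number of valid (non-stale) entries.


Ages are k * 321/14 s for k = 1..14 (spacing = 22.9286 s).
Entry k is valid iff k * 321/14 <= 180 iff k <= 14 * 180 / 321 = 7.8505
n_valid = floor(7.8505) = 7
(n_stale = 14 - 7 = 7)

7


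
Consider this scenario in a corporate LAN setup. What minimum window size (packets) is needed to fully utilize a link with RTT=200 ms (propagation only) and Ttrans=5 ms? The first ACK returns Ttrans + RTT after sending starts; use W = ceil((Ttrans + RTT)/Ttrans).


Given: Ttrans = 5 ms, RTT = 200 ms (= 2 * Tprop, Tprop = 100 ms)
Time until first ACK returns = Ttrans + RTT = 5 + 200 = 205 ms
Need W * Ttrans >= Ttrans + RTT  ->  W >= (Ttrans + RTT) / Ttrans
(Ttrans + RTT) / Ttrans = 205 / 5 = 41
W_min = ceil(41) = 41

41


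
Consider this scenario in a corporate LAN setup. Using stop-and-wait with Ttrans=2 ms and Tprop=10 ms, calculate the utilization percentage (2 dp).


Given: Ttrans = 2 ms, Tprop = 10 ms
RTT = 2 * Tprop = 2 * 10 = 20 ms
U = Ttrans / (Ttrans + RTT)
U = 2 / (2 + 20)
U = 2 / 22 = 0.090909
U% = 9.09%

9.09


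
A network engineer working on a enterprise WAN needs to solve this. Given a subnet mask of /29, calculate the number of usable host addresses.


Given: subnet mask /29
Host bits = 32 - 29 = 3
Total addresses = 2^3 = 8
Usable hosts = 8 - 2 (network + broadcast) = 6

6


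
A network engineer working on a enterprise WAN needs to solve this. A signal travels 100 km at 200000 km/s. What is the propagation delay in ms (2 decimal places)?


Given: distance = 100 km, speed = 200000 km/s
Delay = distance / speed = 100 / 200000 seconds
Delay in ms = 100 * 1000 / 200000
Delay = 0.5000 ms
Rounded to 2 dp = 0.50 ms

0.50
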